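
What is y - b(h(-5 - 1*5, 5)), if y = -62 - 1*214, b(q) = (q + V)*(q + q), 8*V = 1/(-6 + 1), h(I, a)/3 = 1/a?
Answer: -27669/100 ≈ -276.69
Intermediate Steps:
h(I, a) = 3/a
V = -1/40 (V = 1/(8*(-6 + 1)) = (⅛)/(-5) = (⅛)*(-⅕) = -1/40 ≈ -0.025000)
b(q) = 2*q*(-1/40 + q) (b(q) = (q - 1/40)*(q + q) = (-1/40 + q)*(2*q) = 2*q*(-1/40 + q))
y = -276 (y = -62 - 214 = -276)
y - b(h(-5 - 1*5, 5)) = -276 - 3/5*(-1 + 40*(3/5))/20 = -276 - 3*(⅕)*(-1 + 40*(3*(⅕)))/20 = -276 - 3*(-1 + 40*(⅗))/(20*5) = -276 - 3*(-1 + 24)/(20*5) = -276 - 3*23/(20*5) = -276 - 1*69/100 = -276 - 69/100 = -27669/100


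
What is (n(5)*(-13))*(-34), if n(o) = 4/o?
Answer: 1768/5 ≈ 353.60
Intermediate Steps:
(n(5)*(-13))*(-34) = ((4/5)*(-13))*(-34) = ((4*(⅕))*(-13))*(-34) = ((⅘)*(-13))*(-34) = -52/5*(-34) = 1768/5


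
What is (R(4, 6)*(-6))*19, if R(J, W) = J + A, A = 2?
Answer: -684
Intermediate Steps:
R(J, W) = 2 + J (R(J, W) = J + 2 = 2 + J)
(R(4, 6)*(-6))*19 = ((2 + 4)*(-6))*19 = (6*(-6))*19 = -36*19 = -684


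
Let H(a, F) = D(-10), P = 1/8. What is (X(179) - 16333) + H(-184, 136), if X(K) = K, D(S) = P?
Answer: -129231/8 ≈ -16154.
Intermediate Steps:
P = 1/8 ≈ 0.12500
D(S) = 1/8
H(a, F) = 1/8
(X(179) - 16333) + H(-184, 136) = (179 - 16333) + 1/8 = -16154 + 1/8 = -129231/8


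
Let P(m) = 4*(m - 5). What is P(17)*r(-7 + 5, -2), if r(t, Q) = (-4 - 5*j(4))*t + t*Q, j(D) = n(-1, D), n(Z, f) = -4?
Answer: -1344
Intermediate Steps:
j(D) = -4
P(m) = -20 + 4*m (P(m) = 4*(-5 + m) = -20 + 4*m)
r(t, Q) = 16*t + Q*t (r(t, Q) = (-4 - 5*(-4))*t + t*Q = (-4 + 20)*t + Q*t = 16*t + Q*t)
P(17)*r(-7 + 5, -2) = (-20 + 4*17)*((-7 + 5)*(16 - 2)) = (-20 + 68)*(-2*14) = 48*(-28) = -1344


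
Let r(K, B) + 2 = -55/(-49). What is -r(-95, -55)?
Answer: 43/49 ≈ 0.87755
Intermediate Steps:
r(K, B) = -43/49 (r(K, B) = -2 - 55/(-49) = -2 - 55*(-1/49) = -2 + 55/49 = -43/49)
-r(-95, -55) = -1*(-43/49) = 43/49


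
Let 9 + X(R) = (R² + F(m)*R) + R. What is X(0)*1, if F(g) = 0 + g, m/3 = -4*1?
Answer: -9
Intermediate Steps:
m = -12 (m = 3*(-4*1) = 3*(-4) = -12)
F(g) = g
X(R) = -9 + R² - 11*R (X(R) = -9 + ((R² - 12*R) + R) = -9 + (R² - 11*R) = -9 + R² - 11*R)
X(0)*1 = (-9 + 0² - 11*0)*1 = (-9 + 0 + 0)*1 = -9*1 = -9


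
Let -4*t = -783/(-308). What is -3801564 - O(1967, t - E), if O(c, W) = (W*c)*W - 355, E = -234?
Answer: -24051437881913/216832 ≈ -1.1092e+8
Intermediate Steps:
t = -783/1232 (t = -(-783)/(4*(-308)) = -(-783)*(-1)/(4*308) = -¼*783/308 = -783/1232 ≈ -0.63555)
O(c, W) = -355 + c*W² (O(c, W) = c*W² - 355 = -355 + c*W²)
-3801564 - O(1967, t - E) = -3801564 - (-355 + 1967*(-783/1232 - 1*(-234))²) = -3801564 - (-355 + 1967*(-783/1232 + 234)²) = -3801564 - (-355 + 1967*(287505/1232)²) = -3801564 - (-355 + 1967*(82659125025/1517824)) = -3801564 - (-355 + 23227214132025/216832) = -3801564 - 1*23227137156665/216832 = -3801564 - 23227137156665/216832 = -24051437881913/216832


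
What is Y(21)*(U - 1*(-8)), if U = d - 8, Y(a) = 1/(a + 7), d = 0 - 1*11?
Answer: -11/28 ≈ -0.39286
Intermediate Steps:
d = -11 (d = 0 - 11 = -11)
Y(a) = 1/(7 + a)
U = -19 (U = -11 - 8 = -19)
Y(21)*(U - 1*(-8)) = (-19 - 1*(-8))/(7 + 21) = (-19 + 8)/28 = (1/28)*(-11) = -11/28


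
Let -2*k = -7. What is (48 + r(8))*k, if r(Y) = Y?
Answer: 196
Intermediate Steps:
k = 7/2 (k = -½*(-7) = 7/2 ≈ 3.5000)
(48 + r(8))*k = (48 + 8)*(7/2) = 56*(7/2) = 196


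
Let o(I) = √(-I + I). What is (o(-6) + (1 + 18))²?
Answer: 361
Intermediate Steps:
o(I) = 0 (o(I) = √0 = 0)
(o(-6) + (1 + 18))² = (0 + (1 + 18))² = (0 + 19)² = 19² = 361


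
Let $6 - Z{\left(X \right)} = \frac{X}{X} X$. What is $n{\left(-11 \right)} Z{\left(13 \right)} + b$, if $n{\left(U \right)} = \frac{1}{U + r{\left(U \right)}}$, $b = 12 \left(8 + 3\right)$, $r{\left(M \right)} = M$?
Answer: $\frac{2911}{22} \approx 132.32$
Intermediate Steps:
$Z{\left(X \right)} = 6 - X$ ($Z{\left(X \right)} = 6 - \frac{X}{X} X = 6 - 1 X = 6 - X$)
$b = 132$ ($b = 12 \cdot 11 = 132$)
$n{\left(U \right)} = \frac{1}{2 U}$ ($n{\left(U \right)} = \frac{1}{U + U} = \frac{1}{2 U}$)
$n{\left(-11 \right)} Z{\left(13 \right)} + b = \frac{1}{2 \left(-11\right)} \left(6 - 13\right) + 132 = \frac{1}{2} \left(- \frac{1}{11}\right) \left(6 - 13\right) + 132 = \left(- \frac{1}{22}\right) \left(-7\right) + 132 = \frac{7}{22} + 132 = \frac{2911}{22}$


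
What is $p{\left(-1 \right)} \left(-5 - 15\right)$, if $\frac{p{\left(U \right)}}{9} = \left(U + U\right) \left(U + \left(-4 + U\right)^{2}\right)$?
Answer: $8640$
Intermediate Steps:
$p{\left(U \right)} = 18 U \left(U + \left(-4 + U\right)^{2}\right)$ ($p{\left(U \right)} = 9 \left(U + U\right) \left(U + \left(-4 + U\right)^{2}\right) = 9 \cdot 2 U \left(U + \left(-4 + U\right)^{2}\right) = 18 U \left(U + \left(-4 + U\right)^{2}\right)$)
$p{\left(-1 \right)} \left(-5 - 15\right) = 18 \left(-1\right) \left(-1 + \left(-4 - 1\right)^{2}\right) \left(-5 - 15\right) = 18 \left(-1\right) \left(-1 + \left(-5\right)^{2}\right) \left(-20\right) = 18 \left(-1\right) \left(-1 + 25\right) \left(-20\right) = 18 \left(-1\right) 24 \left(-20\right) = \left(-432\right) \left(-20\right) = 8640$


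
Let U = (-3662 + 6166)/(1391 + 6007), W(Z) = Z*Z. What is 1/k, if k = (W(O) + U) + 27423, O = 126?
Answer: 3699/160164253 ≈ 2.3095e-5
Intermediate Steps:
W(Z) = Z**2
U = 1252/3699 (U = 2504/7398 = 2504*(1/7398) = 1252/3699 ≈ 0.33847)
k = 160164253/3699 (k = (126**2 + 1252/3699) + 27423 = (15876 + 1252/3699) + 27423 = 58726576/3699 + 27423 = 160164253/3699 ≈ 43299.)
1/k = 1/(160164253/3699) = 3699/160164253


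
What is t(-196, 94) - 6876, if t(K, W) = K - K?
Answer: -6876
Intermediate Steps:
t(K, W) = 0
t(-196, 94) - 6876 = 0 - 6876 = -6876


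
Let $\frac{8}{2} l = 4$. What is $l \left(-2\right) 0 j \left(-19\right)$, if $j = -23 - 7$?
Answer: $0$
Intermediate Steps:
$l = 1$ ($l = \frac{1}{4} \cdot 4 = 1$)
$j = -30$
$l \left(-2\right) 0 j \left(-19\right) = 1 \left(-2\right) 0 \left(-30\right) \left(-19\right) = \left(-2\right) 0 \left(-30\right) \left(-19\right) = 0 \left(-30\right) \left(-19\right) = 0 \left(-19\right) = 0$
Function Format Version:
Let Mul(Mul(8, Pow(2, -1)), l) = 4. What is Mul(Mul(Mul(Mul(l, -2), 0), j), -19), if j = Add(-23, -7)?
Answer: 0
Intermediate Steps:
l = 1 (l = Mul(Rational(1, 4), 4) = 1)
j = -30
Mul(Mul(Mul(Mul(l, -2), 0), j), -19) = Mul(Mul(Mul(Mul(1, -2), 0), -30), -19) = Mul(Mul(Mul(-2, 0), -30), -19) = Mul(Mul(0, -30), -19) = Mul(0, -19) = 0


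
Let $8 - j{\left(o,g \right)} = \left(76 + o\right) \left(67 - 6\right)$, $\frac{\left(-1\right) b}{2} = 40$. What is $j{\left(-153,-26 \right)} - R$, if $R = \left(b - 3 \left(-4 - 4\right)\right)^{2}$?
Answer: $1569$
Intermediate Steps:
$b = -80$ ($b = \left(-2\right) 40 = -80$)
$j{\left(o,g \right)} = -4628 - 61 o$ ($j{\left(o,g \right)} = 8 - \left(76 + o\right) \left(67 - 6\right) = 8 - \left(76 + o\right) 61 = 8 - \left(4636 + 61 o\right) = -4628 - 61 o$)
$R = 3136$ ($R = \left(-80 - 3 \left(-4 - 4\right)\right)^{2} = \left(-80 - -24\right)^{2} = \left(-80 + 24\right)^{2} = \left(-56\right)^{2} = 3136$)
$j{\left(-153,-26 \right)} - R = \left(-4628 - -9333\right) - 3136 = \left(-4628 + 9333\right) - 3136 = 4705 - 3136 = 1569$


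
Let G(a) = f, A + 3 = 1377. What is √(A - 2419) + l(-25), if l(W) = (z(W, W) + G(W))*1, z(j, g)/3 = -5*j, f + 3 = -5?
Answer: 367 + I*√1045 ≈ 367.0 + 32.326*I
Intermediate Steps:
A = 1374 (A = -3 + 1377 = 1374)
f = -8 (f = -3 - 5 = -8)
G(a) = -8
z(j, g) = -15*j (z(j, g) = 3*(-5*j) = -15*j)
l(W) = -8 - 15*W (l(W) = (-15*W - 8)*1 = (-8 - 15*W)*1 = -8 - 15*W)
√(A - 2419) + l(-25) = √(1374 - 2419) + (-8 - 15*(-25)) = √(-1045) + (-8 + 375) = I*√1045 + 367 = 367 + I*√1045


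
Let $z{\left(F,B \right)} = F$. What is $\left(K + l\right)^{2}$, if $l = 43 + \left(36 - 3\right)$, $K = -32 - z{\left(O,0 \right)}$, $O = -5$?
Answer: $2401$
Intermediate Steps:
$K = -27$ ($K = -32 - -5 = -32 + 5 = -27$)
$l = 76$ ($l = 43 + \left(36 - 3\right) = 43 + 33 = 76$)
$\left(K + l\right)^{2} = \left(-27 + 76\right)^{2} = 49^{2} = 2401$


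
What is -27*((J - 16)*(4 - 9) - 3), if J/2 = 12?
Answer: 1161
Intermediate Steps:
J = 24 (J = 2*12 = 24)
-27*((J - 16)*(4 - 9) - 3) = -27*((24 - 16)*(4 - 9) - 3) = -27*(8*(-5) - 3) = -27*(-40 - 3) = -27*(-43) = 1161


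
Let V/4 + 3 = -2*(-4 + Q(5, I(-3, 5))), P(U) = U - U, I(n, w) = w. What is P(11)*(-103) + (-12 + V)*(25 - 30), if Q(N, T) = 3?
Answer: 80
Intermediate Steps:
P(U) = 0
V = -4 (V = -12 + 4*(-2*(-4 + 3)) = -12 + 4*(-2*(-1)) = -12 + 4*2 = -12 + 8 = -4)
P(11)*(-103) + (-12 + V)*(25 - 30) = 0*(-103) + (-12 - 4)*(25 - 30) = 0 - 16*(-5) = 0 + 80 = 80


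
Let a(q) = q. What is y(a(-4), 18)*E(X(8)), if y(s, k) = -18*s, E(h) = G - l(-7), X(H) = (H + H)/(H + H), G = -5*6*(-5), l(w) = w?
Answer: 11304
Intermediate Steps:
G = 150 (G = -30*(-5) = 150)
X(H) = 1 (X(H) = (2*H)/((2*H)) = (2*H)*(1/(2*H)) = 1)
E(h) = 157 (E(h) = 150 - 1*(-7) = 150 + 7 = 157)
y(a(-4), 18)*E(X(8)) = -18*(-4)*157 = 72*157 = 11304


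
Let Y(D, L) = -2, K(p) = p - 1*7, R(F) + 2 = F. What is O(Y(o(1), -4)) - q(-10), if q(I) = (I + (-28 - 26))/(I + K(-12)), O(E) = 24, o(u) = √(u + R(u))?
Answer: 632/29 ≈ 21.793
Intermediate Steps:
R(F) = -2 + F
K(p) = -7 + p (K(p) = p - 7 = -7 + p)
o(u) = √(-2 + 2*u) (o(u) = √(u + (-2 + u)) = √(-2 + 2*u))
q(I) = (-54 + I)/(-19 + I) (q(I) = (I + (-28 - 26))/(I + (-7 - 12)) = (I - 54)/(I - 19) = (-54 + I)/(-19 + I))
O(Y(o(1), -4)) - q(-10) = 24 - (-54 - 10)/(-19 - 10) = 24 - (-64)/(-29) = 24 - (-1)*(-64)/29 = 24 - 1*64/29 = 24 - 64/29 = 632/29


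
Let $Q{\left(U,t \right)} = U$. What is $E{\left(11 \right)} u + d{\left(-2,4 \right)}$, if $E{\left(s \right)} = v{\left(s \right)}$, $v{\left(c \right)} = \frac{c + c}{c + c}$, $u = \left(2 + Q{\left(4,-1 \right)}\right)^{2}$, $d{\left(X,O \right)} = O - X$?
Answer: $42$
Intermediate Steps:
$u = 36$ ($u = \left(2 + 4\right)^{2} = 6^{2} = 36$)
$v{\left(c \right)} = 1$ ($v{\left(c \right)} = \frac{2 c}{2 c} = 2 c \frac{1}{2 c} = 1$)
$E{\left(s \right)} = 1$
$E{\left(11 \right)} u + d{\left(-2,4 \right)} = 1 \cdot 36 + \left(4 - -2\right) = 36 + \left(4 + 2\right) = 36 + 6 = 42$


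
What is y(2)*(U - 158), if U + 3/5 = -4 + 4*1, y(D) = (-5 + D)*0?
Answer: 0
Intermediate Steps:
y(D) = 0
U = -3/5 (U = -3/5 + (-4 + 4*1) = -3/5 + (-4 + 4) = -3/5 + 0 = -3/5 ≈ -0.60000)
y(2)*(U - 158) = 0*(-3/5 - 158) = 0*(-793/5) = 0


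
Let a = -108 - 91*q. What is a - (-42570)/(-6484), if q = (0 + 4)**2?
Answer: -5091773/3242 ≈ -1570.6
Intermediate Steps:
q = 16 (q = 4**2 = 16)
a = -1564 (a = -108 - 91*16 = -108 - 1456 = -1564)
a - (-42570)/(-6484) = -1564 - (-42570)/(-6484) = -1564 - (-42570)*(-1)/6484 = -1564 - 1*21285/3242 = -1564 - 21285/3242 = -5091773/3242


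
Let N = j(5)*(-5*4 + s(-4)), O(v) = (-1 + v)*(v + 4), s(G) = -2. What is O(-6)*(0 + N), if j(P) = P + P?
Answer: -3080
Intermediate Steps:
j(P) = 2*P
O(v) = (-1 + v)*(4 + v)
N = -220 (N = (2*5)*(-5*4 - 2) = 10*(-20 - 2) = 10*(-22) = -220)
O(-6)*(0 + N) = (-4 + (-6)² + 3*(-6))*(0 - 220) = (-4 + 36 - 18)*(-220) = 14*(-220) = -3080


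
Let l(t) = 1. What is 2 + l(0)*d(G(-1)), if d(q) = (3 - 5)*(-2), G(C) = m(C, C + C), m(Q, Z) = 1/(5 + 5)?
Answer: 6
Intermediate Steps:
m(Q, Z) = ⅒ (m(Q, Z) = 1/10 = ⅒)
G(C) = ⅒
d(q) = 4 (d(q) = -2*(-2) = 4)
2 + l(0)*d(G(-1)) = 2 + 1*4 = 2 + 4 = 6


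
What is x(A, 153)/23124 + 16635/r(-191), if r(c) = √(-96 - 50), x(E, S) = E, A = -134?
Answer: -67/11562 - 16635*I*√146/146 ≈ -0.0057948 - 1376.7*I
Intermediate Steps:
r(c) = I*√146 (r(c) = √(-146) = I*√146)
x(A, 153)/23124 + 16635/r(-191) = -134/23124 + 16635/((I*√146)) = -134*1/23124 + 16635*(-I*√146/146) = -67/11562 - 16635*I*√146/146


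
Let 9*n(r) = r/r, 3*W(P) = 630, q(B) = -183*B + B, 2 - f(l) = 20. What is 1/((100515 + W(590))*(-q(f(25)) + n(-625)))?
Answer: -3/989891725 ≈ -3.0306e-9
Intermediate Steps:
f(l) = -18 (f(l) = 2 - 1*20 = 2 - 20 = -18)
q(B) = -182*B
W(P) = 210 (W(P) = (⅓)*630 = 210)
n(r) = ⅑ (n(r) = (r/r)/9 = (⅑)*1 = ⅑)
1/((100515 + W(590))*(-q(f(25)) + n(-625))) = 1/((100515 + 210)*(-(-182)*(-18) + ⅑)) = 1/(100725*(-1*3276 + ⅑)) = 1/(100725*(-3276 + ⅑)) = 1/(100725*(-29483/9)) = 1/(-989891725/3) = -3/989891725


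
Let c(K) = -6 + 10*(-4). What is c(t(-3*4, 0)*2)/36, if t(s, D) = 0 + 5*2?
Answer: -23/18 ≈ -1.2778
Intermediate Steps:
t(s, D) = 10 (t(s, D) = 0 + 10 = 10)
c(K) = -46 (c(K) = -6 - 40 = -46)
c(t(-3*4, 0)*2)/36 = -46/36 = -46*1/36 = -23/18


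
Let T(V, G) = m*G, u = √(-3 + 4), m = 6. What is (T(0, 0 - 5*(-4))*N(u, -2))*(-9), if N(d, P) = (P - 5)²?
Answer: -52920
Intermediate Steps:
u = 1 (u = √1 = 1)
T(V, G) = 6*G
N(d, P) = (-5 + P)²
(T(0, 0 - 5*(-4))*N(u, -2))*(-9) = ((6*(0 - 5*(-4)))*(-5 - 2)²)*(-9) = ((6*(0 + 20))*(-7)²)*(-9) = ((6*20)*49)*(-9) = (120*49)*(-9) = 5880*(-9) = -52920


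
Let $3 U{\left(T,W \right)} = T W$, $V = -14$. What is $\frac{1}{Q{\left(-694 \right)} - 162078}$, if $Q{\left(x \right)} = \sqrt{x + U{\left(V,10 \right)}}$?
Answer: $- \frac{243117}{39403918237} - \frac{i \sqrt{6666}}{78807836474} \approx -6.1699 \cdot 10^{-6} - 1.036 \cdot 10^{-9} i$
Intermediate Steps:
$U{\left(T,W \right)} = \frac{T W}{3}$
$Q{\left(x \right)} = \sqrt{- \frac{140}{3} + x}$ ($Q{\left(x \right)} = \sqrt{x + \frac{1}{3} \left(-14\right) 10} = \sqrt{x - \frac{140}{3}} = \sqrt{- \frac{140}{3} + x}$)
$\frac{1}{Q{\left(-694 \right)} - 162078} = \frac{1}{\frac{\sqrt{-420 + 9 \left(-694\right)}}{3} - 162078} = \frac{1}{\frac{\sqrt{-420 - 6246}}{3} - 162078} = \frac{1}{\frac{\sqrt{-6666}}{3} - 162078} = \frac{1}{\frac{i \sqrt{6666}}{3} - 162078} = \frac{1}{-162078 + \frac{i \sqrt{6666}}{3}}$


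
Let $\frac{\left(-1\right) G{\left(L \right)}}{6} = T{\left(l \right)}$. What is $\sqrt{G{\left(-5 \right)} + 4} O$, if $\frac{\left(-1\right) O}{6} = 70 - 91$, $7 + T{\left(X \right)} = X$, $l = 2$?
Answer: $126 \sqrt{34} \approx 734.7$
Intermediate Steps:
$T{\left(X \right)} = -7 + X$
$G{\left(L \right)} = 30$ ($G{\left(L \right)} = - 6 \left(-7 + 2\right) = \left(-6\right) \left(-5\right) = 30$)
$O = 126$ ($O = - 6 \left(70 - 91\right) = \left(-6\right) \left(-21\right) = 126$)
$\sqrt{G{\left(-5 \right)} + 4} O = \sqrt{30 + 4} \cdot 126 = \sqrt{34} \cdot 126 = 126 \sqrt{34}$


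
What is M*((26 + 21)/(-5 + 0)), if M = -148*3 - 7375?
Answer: 367493/5 ≈ 73499.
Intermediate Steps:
M = -7819 (M = -444 - 7375 = -7819)
M*((26 + 21)/(-5 + 0)) = -7819*(26 + 21)/(-5 + 0) = -367493/(-5) = -367493*(-1)/5 = -7819*(-47/5) = 367493/5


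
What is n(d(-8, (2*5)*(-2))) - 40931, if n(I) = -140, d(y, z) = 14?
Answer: -41071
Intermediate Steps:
n(d(-8, (2*5)*(-2))) - 40931 = -140 - 40931 = -41071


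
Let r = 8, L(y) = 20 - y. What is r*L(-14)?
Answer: 272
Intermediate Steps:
r*L(-14) = 8*(20 - 1*(-14)) = 8*(20 + 14) = 8*34 = 272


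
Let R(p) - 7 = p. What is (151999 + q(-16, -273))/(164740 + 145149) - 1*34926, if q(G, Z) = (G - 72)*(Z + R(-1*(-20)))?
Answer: -10823009567/309889 ≈ -34925.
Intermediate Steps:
R(p) = 7 + p
q(G, Z) = (-72 + G)*(27 + Z) (q(G, Z) = (G - 72)*(Z + (7 - 1*(-20))) = (-72 + G)*(Z + (7 + 20)) = (-72 + G)*(Z + 27) = (-72 + G)*(27 + Z))
(151999 + q(-16, -273))/(164740 + 145149) - 1*34926 = (151999 + (-1944 - 72*(-273) + 27*(-16) - 16*(-273)))/(164740 + 145149) - 1*34926 = (151999 + (-1944 + 19656 - 432 + 4368))/309889 - 34926 = (151999 + 21648)*(1/309889) - 34926 = 173647*(1/309889) - 34926 = 173647/309889 - 34926 = -10823009567/309889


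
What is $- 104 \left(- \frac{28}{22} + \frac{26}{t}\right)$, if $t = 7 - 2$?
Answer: $- \frac{22464}{55} \approx -408.44$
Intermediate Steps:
$t = 5$ ($t = 7 - 2 = 5$)
$- 104 \left(- \frac{28}{22} + \frac{26}{t}\right) = - 104 \left(- \frac{28}{22} + \frac{26}{5}\right) = - 104 \left(\left(-28\right) \frac{1}{22} + 26 \cdot \frac{1}{5}\right) = - 104 \left(- \frac{14}{11} + \frac{26}{5}\right) = \left(-104\right) \frac{216}{55} = - \frac{22464}{55}$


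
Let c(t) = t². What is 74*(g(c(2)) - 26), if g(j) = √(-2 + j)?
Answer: -1924 + 74*√2 ≈ -1819.3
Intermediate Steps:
74*(g(c(2)) - 26) = 74*(√(-2 + 2²) - 26) = 74*(√(-2 + 4) - 26) = 74*(√2 - 26) = 74*(-26 + √2) = -1924 + 74*√2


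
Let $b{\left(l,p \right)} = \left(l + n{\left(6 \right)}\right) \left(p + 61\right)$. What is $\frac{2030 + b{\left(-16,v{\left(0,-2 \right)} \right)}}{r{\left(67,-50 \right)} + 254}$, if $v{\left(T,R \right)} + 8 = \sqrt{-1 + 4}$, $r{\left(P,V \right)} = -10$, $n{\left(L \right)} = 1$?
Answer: $\frac{1235}{244} - \frac{15 \sqrt{3}}{244} \approx 4.955$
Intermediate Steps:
$v{\left(T,R \right)} = -8 + \sqrt{3}$ ($v{\left(T,R \right)} = -8 + \sqrt{-1 + 4} = -8 + \sqrt{3}$)
$b{\left(l,p \right)} = \left(1 + l\right) \left(61 + p\right)$ ($b{\left(l,p \right)} = \left(l + 1\right) \left(p + 61\right) = \left(1 + l\right) \left(61 + p\right)$)
$\frac{2030 + b{\left(-16,v{\left(0,-2 \right)} \right)}}{r{\left(67,-50 \right)} + 254} = \frac{2030 + \left(61 - \left(8 - \sqrt{3}\right) + 61 \left(-16\right) - 16 \left(-8 + \sqrt{3}\right)\right)}{-10 + 254} = \frac{2030 + \left(61 - \left(8 - \sqrt{3}\right) - 976 + \left(128 - 16 \sqrt{3}\right)\right)}{244} = \left(2030 - \left(795 + 15 \sqrt{3}\right)\right) \frac{1}{244} = \left(1235 - 15 \sqrt{3}\right) \frac{1}{244} = \frac{1235}{244} - \frac{15 \sqrt{3}}{244}$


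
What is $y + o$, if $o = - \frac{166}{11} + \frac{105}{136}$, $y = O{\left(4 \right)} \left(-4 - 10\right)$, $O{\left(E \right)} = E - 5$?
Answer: $- \frac{477}{1496} \approx -0.31885$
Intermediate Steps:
$O{\left(E \right)} = -5 + E$ ($O{\left(E \right)} = E - 5 = -5 + E$)
$y = 14$ ($y = \left(-5 + 4\right) \left(-4 - 10\right) = \left(-1\right) \left(-14\right) = 14$)
$o = - \frac{21421}{1496}$ ($o = \left(-166\right) \frac{1}{11} + 105 \cdot \frac{1}{136} = - \frac{166}{11} + \frac{105}{136} = - \frac{21421}{1496} \approx -14.319$)
$y + o = 14 - \frac{21421}{1496} = - \frac{477}{1496}$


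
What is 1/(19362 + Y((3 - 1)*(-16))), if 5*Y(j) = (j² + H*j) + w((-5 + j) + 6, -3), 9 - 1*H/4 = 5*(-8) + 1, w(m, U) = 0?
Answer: 1/18338 ≈ 5.4532e-5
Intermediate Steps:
H = 192 (H = 36 - 4*(5*(-8) + 1) = 36 - 4*(-40 + 1) = 36 - 4*(-39) = 36 + 156 = 192)
Y(j) = j²/5 + 192*j/5 (Y(j) = ((j² + 192*j) + 0)/5 = (j² + 192*j)/5 = j²/5 + 192*j/5)
1/(19362 + Y((3 - 1)*(-16))) = 1/(19362 + ((3 - 1)*(-16))*(192 + (3 - 1)*(-16))/5) = 1/(19362 + (2*(-16))*(192 + 2*(-16))/5) = 1/(19362 + (⅕)*(-32)*(192 - 32)) = 1/(19362 + (⅕)*(-32)*160) = 1/(19362 - 1024) = 1/18338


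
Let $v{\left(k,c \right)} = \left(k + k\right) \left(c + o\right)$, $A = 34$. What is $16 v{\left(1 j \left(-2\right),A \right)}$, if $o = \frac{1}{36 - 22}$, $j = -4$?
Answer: $\frac{61056}{7} \approx 8722.3$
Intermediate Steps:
$o = \frac{1}{14} \approx 0.071429$
$v{\left(k,c \right)} = 2 k \left(\frac{1}{14} + c\right)$ ($v{\left(k,c \right)} = \left(k + k\right) \left(c + \frac{1}{14}\right) = 2 k \left(\frac{1}{14} + c\right)$)
$16 v{\left(1 j \left(-2\right),A \right)} = 16 \frac{1 \left(-4\right) \left(-2\right) \left(1 + 14 \cdot 34\right)}{7} = 16 \frac{\left(-4\right) \left(-2\right) \left(1 + 476\right)}{7} = 16 \cdot \frac{1}{7} \cdot 8 \cdot 477 = 16 \cdot \frac{3816}{7} = \frac{61056}{7}$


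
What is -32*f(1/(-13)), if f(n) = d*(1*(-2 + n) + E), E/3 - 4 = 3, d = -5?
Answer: 39360/13 ≈ 3027.7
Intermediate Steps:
E = 21 (E = 12 + 3*3 = 12 + 9 = 21)
f(n) = -95 - 5*n (f(n) = -5*(1*(-2 + n) + 21) = -5*((-2 + n) + 21) = -5*(19 + n) = -95 - 5*n)
-32*f(1/(-13)) = -32*(-95 - 5/(-13)) = -32*(-95 - 5*(-1/13)) = -32*(-95 + 5/13) = -32*(-1230/13) = 39360/13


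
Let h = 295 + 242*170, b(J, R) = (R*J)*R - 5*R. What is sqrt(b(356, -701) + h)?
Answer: 4*sqrt(10936481) ≈ 13228.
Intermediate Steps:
b(J, R) = -5*R + J*R**2 (b(J, R) = (J*R)*R - 5*R = J*R**2 - 5*R = -5*R + J*R**2)
h = 41435 (h = 295 + 41140 = 41435)
sqrt(b(356, -701) + h) = sqrt(-701*(-5 + 356*(-701)) + 41435) = sqrt(-701*(-5 - 249556) + 41435) = sqrt(-701*(-249561) + 41435) = sqrt(174942261 + 41435) = sqrt(174983696) = 4*sqrt(10936481)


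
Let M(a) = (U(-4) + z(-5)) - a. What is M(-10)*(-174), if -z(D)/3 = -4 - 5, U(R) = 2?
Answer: -6786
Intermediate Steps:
z(D) = 27 (z(D) = -3*(-4 - 5) = -3*(-9) = 27)
M(a) = 29 - a (M(a) = (2 + 27) - a = 29 - a)
M(-10)*(-174) = (29 - 1*(-10))*(-174) = (29 + 10)*(-174) = 39*(-174) = -6786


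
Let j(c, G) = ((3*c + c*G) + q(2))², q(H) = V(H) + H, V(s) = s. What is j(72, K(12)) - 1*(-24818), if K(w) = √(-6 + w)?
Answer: 104322 + 31680*√6 ≈ 1.8192e+5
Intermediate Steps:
q(H) = 2*H (q(H) = H + H = 2*H)
j(c, G) = (4 + 3*c + G*c)² (j(c, G) = ((3*c + c*G) + 2*2)² = ((3*c + G*c) + 4)² = (4 + 3*c + G*c)²)
j(72, K(12)) - 1*(-24818) = (4 + 3*72 + √(-6 + 12)*72)² - 1*(-24818) = (4 + 216 + √6*72)² + 24818 = (4 + 216 + 72*√6)² + 24818 = (220 + 72*√6)² + 24818 = 24818 + (220 + 72*√6)²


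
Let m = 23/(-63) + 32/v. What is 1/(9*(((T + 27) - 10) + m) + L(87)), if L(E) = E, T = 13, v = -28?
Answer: 7/2404 ≈ 0.0029118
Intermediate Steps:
m = -95/63 (m = 23/(-63) + 32/(-28) = 23*(-1/63) + 32*(-1/28) = -23/63 - 8/7 = -95/63 ≈ -1.5079)
1/(9*(((T + 27) - 10) + m) + L(87)) = 1/(9*(((13 + 27) - 10) - 95/63) + 87) = 1/(9*((40 - 10) - 95/63) + 87) = 1/(9*(30 - 95/63) + 87) = 1/(9*(1795/63) + 87) = 1/(1795/7 + 87) = 1/(2404/7) = 7/2404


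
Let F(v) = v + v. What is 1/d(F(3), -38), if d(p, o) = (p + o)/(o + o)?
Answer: 19/8 ≈ 2.3750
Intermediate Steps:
F(v) = 2*v
d(p, o) = (o + p)/(2*o) (d(p, o) = (o + p)/((2*o)) = (o + p)*(1/(2*o)) = (o + p)/(2*o))
1/d(F(3), -38) = 1/((½)*(-38 + 2*3)/(-38)) = 1/((½)*(-1/38)*(-38 + 6)) = 1/((½)*(-1/38)*(-32)) = 1/(8/19) = 19/8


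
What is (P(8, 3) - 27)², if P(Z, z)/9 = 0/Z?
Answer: 729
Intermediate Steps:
P(Z, z) = 0 (P(Z, z) = 9*(0/Z) = 9*0 = 0)
(P(8, 3) - 27)² = (0 - 27)² = (-27)² = 729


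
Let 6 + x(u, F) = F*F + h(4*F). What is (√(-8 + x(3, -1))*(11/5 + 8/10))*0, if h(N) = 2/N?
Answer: 0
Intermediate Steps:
x(u, F) = -6 + F² + 1/(2*F) (x(u, F) = -6 + (F*F + 2/((4*F))) = -6 + (F² + 2*(1/(4*F))) = -6 + (F² + 1/(2*F)) = -6 + F² + 1/(2*F))
(√(-8 + x(3, -1))*(11/5 + 8/10))*0 = (√(-8 + (-6 + (-1)² + (½)/(-1)))*(11/5 + 8/10))*0 = (√(-8 + (-6 + 1 + (½)*(-1)))*(11*(⅕) + 8*(⅒)))*0 = (√(-8 + (-6 + 1 - ½))*(11/5 + ⅘))*0 = (√(-8 - 11/2)*3)*0 = (√(-27/2)*3)*0 = ((3*I*√6/2)*3)*0 = (9*I*√6/2)*0 = 0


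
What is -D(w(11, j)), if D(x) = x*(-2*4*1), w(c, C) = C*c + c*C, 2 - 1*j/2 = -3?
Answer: 1760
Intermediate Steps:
j = 10 (j = 4 - 2*(-3) = 4 + 6 = 10)
w(c, C) = 2*C*c (w(c, C) = C*c + C*c = 2*C*c)
D(x) = -8*x (D(x) = x*(-8*1) = x*(-8) = -8*x)
-D(w(11, j)) = -(-8)*2*10*11 = -(-8)*220 = -1*(-1760) = 1760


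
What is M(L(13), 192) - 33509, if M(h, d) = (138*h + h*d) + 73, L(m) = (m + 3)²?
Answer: 51044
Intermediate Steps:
L(m) = (3 + m)²
M(h, d) = 73 + 138*h + d*h (M(h, d) = (138*h + d*h) + 73 = 73 + 138*h + d*h)
M(L(13), 192) - 33509 = (73 + 138*(3 + 13)² + 192*(3 + 13)²) - 33509 = (73 + 138*16² + 192*16²) - 33509 = (73 + 138*256 + 192*256) - 33509 = (73 + 35328 + 49152) - 33509 = 84553 - 33509 = 51044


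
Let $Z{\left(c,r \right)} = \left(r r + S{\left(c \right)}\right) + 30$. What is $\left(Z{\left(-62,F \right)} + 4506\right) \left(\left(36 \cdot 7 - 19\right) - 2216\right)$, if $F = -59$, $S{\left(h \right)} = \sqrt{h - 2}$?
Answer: $-15897711 - 15864 i \approx -1.5898 \cdot 10^{7} - 15864.0 i$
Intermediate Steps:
$S{\left(h \right)} = \sqrt{-2 + h}$
$Z{\left(c,r \right)} = 30 + r^{2} + \sqrt{-2 + c}$ ($Z{\left(c,r \right)} = \left(r r + \sqrt{-2 + c}\right) + 30 = \left(r^{2} + \sqrt{-2 + c}\right) + 30 = 30 + r^{2} + \sqrt{-2 + c}$)
$\left(Z{\left(-62,F \right)} + 4506\right) \left(\left(36 \cdot 7 - 19\right) - 2216\right) = \left(\left(30 + \left(-59\right)^{2} + \sqrt{-2 - 62}\right) + 4506\right) \left(\left(36 \cdot 7 - 19\right) - 2216\right) = \left(\left(30 + 3481 + \sqrt{-64}\right) + 4506\right) \left(\left(252 - 19\right) - 2216\right) = \left(\left(30 + 3481 + 8 i\right) + 4506\right) \left(233 - 2216\right) = \left(\left(3511 + 8 i\right) + 4506\right) \left(-1983\right) = \left(8017 + 8 i\right) \left(-1983\right) = -15897711 - 15864 i$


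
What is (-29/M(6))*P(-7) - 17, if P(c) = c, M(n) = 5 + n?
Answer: 16/11 ≈ 1.4545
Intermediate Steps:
(-29/M(6))*P(-7) - 17 = -29/(5 + 6)*(-7) - 17 = -29/11*(-7) - 17 = 203/11 - 17 = 16/11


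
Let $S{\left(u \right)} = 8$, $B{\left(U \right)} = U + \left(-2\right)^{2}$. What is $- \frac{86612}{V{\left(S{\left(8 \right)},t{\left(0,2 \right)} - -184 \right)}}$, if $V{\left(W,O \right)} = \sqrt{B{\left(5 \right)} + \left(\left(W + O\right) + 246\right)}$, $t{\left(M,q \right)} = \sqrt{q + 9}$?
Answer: $- \frac{86612}{\sqrt{447 + \sqrt{11}}} \approx -4081.5$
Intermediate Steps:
$t{\left(M,q \right)} = \sqrt{9 + q}$
$B{\left(U \right)} = 4 + U$ ($B{\left(U \right)} = U + 4 = 4 + U$)
$V{\left(W,O \right)} = \sqrt{255 + O + W}$ ($V{\left(W,O \right)} = \sqrt{\left(4 + 5\right) + \left(\left(W + O\right) + 246\right)} = \sqrt{9 + \left(\left(O + W\right) + 246\right)} = \sqrt{9 + \left(246 + O + W\right)} = \sqrt{255 + O + W}$)
$- \frac{86612}{V{\left(S{\left(8 \right)},t{\left(0,2 \right)} - -184 \right)}} = - \frac{86612}{\sqrt{255 + \left(\sqrt{9 + 2} - -184\right) + 8}} = - \frac{86612}{\sqrt{255 + \left(\sqrt{11} + 184\right) + 8}} = - \frac{86612}{\sqrt{255 + \left(184 + \sqrt{11}\right) + 8}} = - \frac{86612}{\sqrt{447 + \sqrt{11}}}$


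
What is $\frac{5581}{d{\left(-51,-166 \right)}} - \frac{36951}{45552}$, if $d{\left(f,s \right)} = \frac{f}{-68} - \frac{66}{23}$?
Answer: $- \frac{599896691}{227760} \approx -2633.9$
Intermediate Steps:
$d{\left(f,s \right)} = - \frac{66}{23} - \frac{f}{68}$ ($d{\left(f,s \right)} = f \left(- \frac{1}{68}\right) - \frac{66}{23} = - \frac{f}{68} - \frac{66}{23} = - \frac{66}{23} - \frac{f}{68}$)
$\frac{5581}{d{\left(-51,-166 \right)}} - \frac{36951}{45552} = \frac{5581}{- \frac{66}{23} - - \frac{3}{4}} - \frac{36951}{45552} = \frac{5581}{- \frac{66}{23} + \frac{3}{4}} - \frac{12317}{15184} = \frac{5581}{- \frac{195}{92}} - \frac{12317}{15184} = 5581 \left(- \frac{92}{195}\right) - \frac{12317}{15184} = - \frac{513452}{195} - \frac{12317}{15184} = - \frac{599896691}{227760}$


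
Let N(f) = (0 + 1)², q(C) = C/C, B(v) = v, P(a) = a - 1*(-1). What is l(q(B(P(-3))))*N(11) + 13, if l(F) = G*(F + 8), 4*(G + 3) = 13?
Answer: 61/4 ≈ 15.250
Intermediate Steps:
G = ¼ (G = -3 + (¼)*13 = -3 + 13/4 = ¼ ≈ 0.25000)
P(a) = 1 + a (P(a) = a + 1 = 1 + a)
q(C) = 1
l(F) = 2 + F/4 (l(F) = (F + 8)/4 = (8 + F)/4 = 2 + F/4)
N(f) = 1 (N(f) = 1² = 1)
l(q(B(P(-3))))*N(11) + 13 = (2 + (¼)*1)*1 + 13 = (2 + ¼)*1 + 13 = (9/4)*1 + 13 = 9/4 + 13 = 61/4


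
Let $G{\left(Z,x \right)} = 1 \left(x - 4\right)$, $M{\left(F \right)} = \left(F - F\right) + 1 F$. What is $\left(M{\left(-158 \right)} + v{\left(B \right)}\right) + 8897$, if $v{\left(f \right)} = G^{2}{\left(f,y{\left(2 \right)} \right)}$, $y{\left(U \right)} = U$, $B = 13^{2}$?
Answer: $8743$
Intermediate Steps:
$B = 169$
$M{\left(F \right)} = F$ ($M{\left(F \right)} = 0 + F = F$)
$G{\left(Z,x \right)} = -4 + x$ ($G{\left(Z,x \right)} = 1 \left(-4 + x\right) = -4 + x$)
$v{\left(f \right)} = 4$ ($v{\left(f \right)} = \left(-4 + 2\right)^{2} = \left(-2\right)^{2} = 4$)
$\left(M{\left(-158 \right)} + v{\left(B \right)}\right) + 8897 = \left(-158 + 4\right) + 8897 = -154 + 8897 = 8743$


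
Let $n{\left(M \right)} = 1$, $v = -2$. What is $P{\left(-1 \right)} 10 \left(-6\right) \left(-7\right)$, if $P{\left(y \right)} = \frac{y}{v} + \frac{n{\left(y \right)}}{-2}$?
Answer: $0$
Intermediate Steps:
$P{\left(y \right)} = - \frac{1}{2} - \frac{y}{2}$ ($P{\left(y \right)} = \frac{y}{-2} + 1 \frac{1}{-2} = y \left(- \frac{1}{2}\right) + 1 \left(- \frac{1}{2}\right) = - \frac{y}{2} - \frac{1}{2} = - \frac{1}{2} - \frac{y}{2}$)
$P{\left(-1 \right)} 10 \left(-6\right) \left(-7\right) = \left(- \frac{1}{2} - - \frac{1}{2}\right) 10 \left(-6\right) \left(-7\right) = \left(- \frac{1}{2} + \frac{1}{2}\right) \left(\left(-60\right) \left(-7\right)\right) = 0 \cdot 420 = 0$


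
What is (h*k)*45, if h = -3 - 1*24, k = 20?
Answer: -24300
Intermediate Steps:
h = -27 (h = -3 - 24 = -27)
(h*k)*45 = -27*20*45 = -540*45 = -24300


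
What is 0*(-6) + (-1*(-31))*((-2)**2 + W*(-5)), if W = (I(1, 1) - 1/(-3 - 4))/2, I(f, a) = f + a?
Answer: -589/14 ≈ -42.071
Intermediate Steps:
I(f, a) = a + f
W = 15/14 (W = ((1 + 1) - 1/(-3 - 4))/2 = (2 - 1/(-7))*(1/2) = (2 - 1*(-1/7))*(1/2) = (2 + 1/7)*(1/2) = (15/7)*(1/2) = 15/14 ≈ 1.0714)
0*(-6) + (-1*(-31))*((-2)**2 + W*(-5)) = 0*(-6) + (-1*(-31))*((-2)**2 + (15/14)*(-5)) = 0 + 31*(4 - 75/14) = 0 + 31*(-19/14) = 0 - 589/14 = -589/14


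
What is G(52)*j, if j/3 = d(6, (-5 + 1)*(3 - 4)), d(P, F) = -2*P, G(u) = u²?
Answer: -97344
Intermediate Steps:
j = -36 (j = 3*(-2*6) = 3*(-12) = -36)
G(52)*j = 52²*(-36) = 2704*(-36) = -97344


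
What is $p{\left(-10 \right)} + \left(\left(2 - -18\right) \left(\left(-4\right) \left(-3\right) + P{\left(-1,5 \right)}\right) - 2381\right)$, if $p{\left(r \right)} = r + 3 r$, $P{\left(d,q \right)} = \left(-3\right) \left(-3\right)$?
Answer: $-2001$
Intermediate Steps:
$P{\left(d,q \right)} = 9$
$p{\left(r \right)} = 4 r$
$p{\left(-10 \right)} + \left(\left(2 - -18\right) \left(\left(-4\right) \left(-3\right) + P{\left(-1,5 \right)}\right) - 2381\right) = 4 \left(-10\right) - \left(2381 - \left(2 - -18\right) \left(\left(-4\right) \left(-3\right) + 9\right)\right) = -40 - \left(2381 - \left(2 + 18\right) \left(12 + 9\right)\right) = -40 + \left(20 \cdot 21 - 2381\right) = -40 + \left(420 - 2381\right) = -40 - 1961 = -2001$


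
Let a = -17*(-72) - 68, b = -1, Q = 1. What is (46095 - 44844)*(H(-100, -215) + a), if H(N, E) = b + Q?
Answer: 1446156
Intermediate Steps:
H(N, E) = 0 (H(N, E) = -1 + 1 = 0)
a = 1156 (a = 1224 - 68 = 1156)
(46095 - 44844)*(H(-100, -215) + a) = (46095 - 44844)*(0 + 1156) = 1251*1156 = 1446156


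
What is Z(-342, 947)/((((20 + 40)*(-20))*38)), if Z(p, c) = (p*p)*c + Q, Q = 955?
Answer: -110765863/45600 ≈ -2429.1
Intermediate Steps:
Z(p, c) = 955 + c*p² (Z(p, c) = (p*p)*c + 955 = p²*c + 955 = c*p² + 955 = 955 + c*p²)
Z(-342, 947)/((((20 + 40)*(-20))*38)) = (955 + 947*(-342)²)/((((20 + 40)*(-20))*38)) = (955 + 947*116964)/(((60*(-20))*38)) = (955 + 110764908)/((-1200*38)) = 110765863/(-45600) = 110765863*(-1/45600) = -110765863/45600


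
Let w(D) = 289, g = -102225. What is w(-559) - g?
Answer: 102514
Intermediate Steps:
w(-559) - g = 289 - 1*(-102225) = 289 + 102225 = 102514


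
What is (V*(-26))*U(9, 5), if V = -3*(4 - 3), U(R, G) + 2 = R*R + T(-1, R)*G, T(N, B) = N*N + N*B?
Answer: 3042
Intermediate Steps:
T(N, B) = N² + B*N
U(R, G) = -2 + R² + G*(1 - R) (U(R, G) = -2 + (R*R + (-(R - 1))*G) = -2 + (R² + (-(-1 + R))*G) = -2 + (R² + (1 - R)*G) = -2 + (R² + G*(1 - R)) = -2 + R² + G*(1 - R))
V = -3 (V = -3*1 = -3)
(V*(-26))*U(9, 5) = (-3*(-26))*(-2 + 9² - 1*5*(-1 + 9)) = 78*(-2 + 81 - 1*5*8) = 78*(-2 + 81 - 40) = 78*39 = 3042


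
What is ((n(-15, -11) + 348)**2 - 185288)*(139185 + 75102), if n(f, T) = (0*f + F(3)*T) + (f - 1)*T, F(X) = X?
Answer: 11955714591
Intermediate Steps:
n(f, T) = 3*T + T*(-1 + f) (n(f, T) = (0*f + 3*T) + (f - 1)*T = (0 + 3*T) + (-1 + f)*T = 3*T + T*(-1 + f))
((n(-15, -11) + 348)**2 - 185288)*(139185 + 75102) = ((-11*(2 - 15) + 348)**2 - 185288)*(139185 + 75102) = ((-11*(-13) + 348)**2 - 185288)*214287 = ((143 + 348)**2 - 185288)*214287 = (491**2 - 185288)*214287 = (241081 - 185288)*214287 = 55793*214287 = 11955714591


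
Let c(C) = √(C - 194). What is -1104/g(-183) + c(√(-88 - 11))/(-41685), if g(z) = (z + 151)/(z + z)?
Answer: -12627 - √(-194 + 3*I*√11)/41685 ≈ -12627.0 - 0.00033424*I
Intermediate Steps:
g(z) = (151 + z)/(2*z) (g(z) = (151 + z)/((2*z)) = (151 + z)*(1/(2*z)) = (151 + z)/(2*z))
c(C) = √(-194 + C)
-1104/g(-183) + c(√(-88 - 11))/(-41685) = -1104*(-366/(151 - 183)) + √(-194 + √(-88 - 11))/(-41685) = -1104/((½)*(-1/183)*(-32)) + √(-194 + √(-99))*(-1/41685) = -1104/16/183 + √(-194 + 3*I*√11)*(-1/41685) = -1104*183/16 - √(-194 + 3*I*√11)/41685 = -12627 - √(-194 + 3*I*√11)/41685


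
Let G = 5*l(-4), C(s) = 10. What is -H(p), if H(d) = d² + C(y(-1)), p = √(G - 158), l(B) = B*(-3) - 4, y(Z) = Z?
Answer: 108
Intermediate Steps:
l(B) = -4 - 3*B (l(B) = -3*B - 4 = -4 - 3*B)
G = 40 (G = 5*(-4 - 3*(-4)) = 5*(-4 + 12) = 5*8 = 40)
p = I*√118 (p = √(40 - 158) = √(-118) = I*√118 ≈ 10.863*I)
H(d) = 10 + d² (H(d) = d² + 10 = 10 + d²)
-H(p) = -(10 + (I*√118)²) = -(10 - 118) = -1*(-108) = 108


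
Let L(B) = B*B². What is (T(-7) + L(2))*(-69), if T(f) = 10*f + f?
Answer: 4761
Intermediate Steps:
T(f) = 11*f
L(B) = B³
(T(-7) + L(2))*(-69) = (11*(-7) + 2³)*(-69) = (-77 + 8)*(-69) = -69*(-69) = 4761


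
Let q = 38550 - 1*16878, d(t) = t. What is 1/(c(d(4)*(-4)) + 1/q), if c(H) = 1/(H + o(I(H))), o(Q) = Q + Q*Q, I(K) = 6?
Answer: 281736/10849 ≈ 25.969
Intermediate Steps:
o(Q) = Q + Q²
q = 21672 (q = 38550 - 16878 = 21672)
c(H) = 1/(42 + H) (c(H) = 1/(H + 6*(1 + 6)) = 1/(H + 6*7) = 1/(H + 42) = 1/(42 + H))
1/(c(d(4)*(-4)) + 1/q) = 1/(1/(42 + 4*(-4)) + 1/21672) = 1/(1/(42 - 16) + 1/21672) = 1/(1/26 + 1/21672) = 1/(10849/281736) = 281736/10849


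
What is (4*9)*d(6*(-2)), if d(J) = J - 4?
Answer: -576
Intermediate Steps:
d(J) = -4 + J
(4*9)*d(6*(-2)) = (4*9)*(-4 + 6*(-2)) = 36*(-4 - 12) = 36*(-16) = -576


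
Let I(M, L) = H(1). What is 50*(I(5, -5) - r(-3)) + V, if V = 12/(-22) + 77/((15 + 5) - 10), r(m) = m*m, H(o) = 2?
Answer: -37713/110 ≈ -342.85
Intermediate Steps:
r(m) = m²
I(M, L) = 2
V = 787/110 (V = 12*(-1/22) + 77/(20 - 10) = -6/11 + 77/10 = 787/110 ≈ 7.1545)
50*(I(5, -5) - r(-3)) + V = 50*(2 - 1*(-3)²) + 787/110 = 50*(2 - 1*9) + 787/110 = 50*(2 - 9) + 787/110 = 50*(-7) + 787/110 = -350 + 787/110 = -37713/110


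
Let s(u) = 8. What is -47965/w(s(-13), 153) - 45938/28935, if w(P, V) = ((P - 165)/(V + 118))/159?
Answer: 59801805800209/4542795 ≈ 1.3164e+7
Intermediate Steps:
w(P, V) = (-165 + P)/(159*(118 + V)) (w(P, V) = ((-165 + P)/(118 + V))*(1/159) = (-165 + P)/(159*(118 + V)))
-47965/w(s(-13), 153) - 45938/28935 = -47965*159*(118 + 153)/(-165 + 8) - 45938/28935 = -47965/((1/159)*(-157)/271) - 45938*1/28935 = -47965/((1/159)*(1/271)*(-157)) - 45938/28935 = -47965/(-157/43089) - 45938/28935 = -47965*(-43089/157) - 45938/28935 = 2066763885/157 - 45938/28935 = 59801805800209/4542795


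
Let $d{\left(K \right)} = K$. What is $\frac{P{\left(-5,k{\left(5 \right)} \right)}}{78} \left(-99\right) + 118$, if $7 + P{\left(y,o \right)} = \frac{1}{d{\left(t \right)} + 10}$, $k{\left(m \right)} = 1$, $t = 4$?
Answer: $\frac{46153}{364} \approx 126.79$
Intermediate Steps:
$P{\left(y,o \right)} = - \frac{97}{14}$ ($P{\left(y,o \right)} = -7 + \frac{1}{4 + 10} = -7 + \frac{1}{14} = - \frac{97}{14}$)
$\frac{P{\left(-5,k{\left(5 \right)} \right)}}{78} \left(-99\right) + 118 = - \frac{97}{14 \cdot 78} \left(-99\right) + 118 = \left(- \frac{97}{14}\right) \frac{1}{78} \left(-99\right) + 118 = \left(- \frac{97}{1092}\right) \left(-99\right) + 118 = \frac{3201}{364} + 118 = \frac{46153}{364}$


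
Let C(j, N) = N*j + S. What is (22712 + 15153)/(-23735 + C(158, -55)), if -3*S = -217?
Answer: -113595/97058 ≈ -1.1704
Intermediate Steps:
S = 217/3 (S = -⅓*(-217) = 217/3 ≈ 72.333)
C(j, N) = 217/3 + N*j (C(j, N) = N*j + 217/3 = 217/3 + N*j)
(22712 + 15153)/(-23735 + C(158, -55)) = (22712 + 15153)/(-23735 + (217/3 - 55*158)) = 37865/(-23735 + (217/3 - 8690)) = 37865/(-23735 - 25853/3) = 37865/(-97058/3) = 37865*(-3/97058) = -113595/97058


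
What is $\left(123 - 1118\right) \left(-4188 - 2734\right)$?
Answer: $6887390$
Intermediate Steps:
$\left(123 - 1118\right) \left(-4188 - 2734\right) = \left(-995\right) \left(-6922\right) = 6887390$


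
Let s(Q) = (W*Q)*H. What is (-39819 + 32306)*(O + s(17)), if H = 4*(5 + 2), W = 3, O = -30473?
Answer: 218215085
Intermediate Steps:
H = 28 (H = 4*7 = 28)
s(Q) = 84*Q (s(Q) = (3*Q)*28 = 84*Q)
(-39819 + 32306)*(O + s(17)) = (-39819 + 32306)*(-30473 + 84*17) = -7513*(-30473 + 1428) = -7513*(-29045) = 218215085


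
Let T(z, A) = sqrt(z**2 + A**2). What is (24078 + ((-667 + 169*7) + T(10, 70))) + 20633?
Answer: 45227 + 50*sqrt(2) ≈ 45298.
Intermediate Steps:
T(z, A) = sqrt(A**2 + z**2)
(24078 + ((-667 + 169*7) + T(10, 70))) + 20633 = (24078 + ((-667 + 169*7) + sqrt(70**2 + 10**2))) + 20633 = (24078 + ((-667 + 1183) + sqrt(4900 + 100))) + 20633 = (24078 + (516 + sqrt(5000))) + 20633 = (24078 + (516 + 50*sqrt(2))) + 20633 = (24594 + 50*sqrt(2)) + 20633 = 45227 + 50*sqrt(2)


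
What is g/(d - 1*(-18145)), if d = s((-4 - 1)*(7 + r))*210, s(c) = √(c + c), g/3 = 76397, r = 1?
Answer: 831734139/66553805 - 38504088*I*√5/66553805 ≈ 12.497 - 1.2937*I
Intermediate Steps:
g = 229191 (g = 3*76397 = 229191)
s(c) = √2*√c (s(c) = √(2*c) = √2*√c)
d = 840*I*√5 (d = (√2*√((-4 - 1)*(7 + 1)))*210 = (√2*√(-5*8))*210 = (√2*√(-40))*210 = (√2*(2*I*√10))*210 = (4*I*√5)*210 = 840*I*√5 ≈ 1878.3*I)
g/(d - 1*(-18145)) = 229191/(840*I*√5 - 1*(-18145)) = 229191/(840*I*√5 + 18145) = 229191/(18145 + 840*I*√5)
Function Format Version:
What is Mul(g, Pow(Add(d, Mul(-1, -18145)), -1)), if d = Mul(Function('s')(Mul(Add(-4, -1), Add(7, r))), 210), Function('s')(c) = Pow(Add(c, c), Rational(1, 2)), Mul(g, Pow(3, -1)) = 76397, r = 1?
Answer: Add(Rational(831734139, 66553805), Mul(Rational(-38504088, 66553805), I, Pow(5, Rational(1, 2)))) ≈ Add(12.497, Mul(-1.2937, I))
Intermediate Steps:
g = 229191 (g = Mul(3, 76397) = 229191)
Function('s')(c) = Mul(Pow(2, Rational(1, 2)), Pow(c, Rational(1, 2))) (Function('s')(c) = Pow(Mul(2, c), Rational(1, 2)) = Mul(Pow(2, Rational(1, 2)), Pow(c, Rational(1, 2))))
d = Mul(840, I, Pow(5, Rational(1, 2))) (d = Mul(Mul(Pow(2, Rational(1, 2)), Pow(Mul(Add(-4, -1), Add(7, 1)), Rational(1, 2))), 210) = Mul(Mul(Pow(2, Rational(1, 2)), Pow(Mul(-5, 8), Rational(1, 2))), 210) = Mul(Mul(Pow(2, Rational(1, 2)), Pow(-40, Rational(1, 2))), 210) = Mul(Mul(Pow(2, Rational(1, 2)), Mul(2, I, Pow(10, Rational(1, 2)))), 210) = Mul(Mul(4, I, Pow(5, Rational(1, 2))), 210) = Mul(840, I, Pow(5, Rational(1, 2))) ≈ Mul(1878.3, I))
Mul(g, Pow(Add(d, Mul(-1, -18145)), -1)) = Mul(229191, Pow(Add(Mul(840, I, Pow(5, Rational(1, 2))), Mul(-1, -18145)), -1)) = Mul(229191, Pow(Add(Mul(840, I, Pow(5, Rational(1, 2))), 18145), -1)) = Mul(229191, Pow(Add(18145, Mul(840, I, Pow(5, Rational(1, 2)))), -1))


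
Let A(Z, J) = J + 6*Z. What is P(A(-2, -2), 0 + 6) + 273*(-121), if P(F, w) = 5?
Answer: -33028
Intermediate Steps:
P(A(-2, -2), 0 + 6) + 273*(-121) = 5 + 273*(-121) = 5 - 33033 = -33028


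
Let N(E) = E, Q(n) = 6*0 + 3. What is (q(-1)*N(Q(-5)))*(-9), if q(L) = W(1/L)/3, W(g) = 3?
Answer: -27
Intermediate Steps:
Q(n) = 3 (Q(n) = 0 + 3 = 3)
q(L) = 1 (q(L) = 3/3 = 3*(⅓) = 1)
(q(-1)*N(Q(-5)))*(-9) = (1*3)*(-9) = 3*(-9) = -27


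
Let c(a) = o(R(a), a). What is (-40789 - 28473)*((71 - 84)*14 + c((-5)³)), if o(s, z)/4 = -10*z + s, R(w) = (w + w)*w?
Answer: -8991454316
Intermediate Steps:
R(w) = 2*w² (R(w) = (2*w)*w = 2*w²)
o(s, z) = -40*z + 4*s (o(s, z) = 4*(-10*z + s) = 4*(s - 10*z) = -40*z + 4*s)
c(a) = -40*a + 8*a² (c(a) = -40*a + 4*(2*a²) = -40*a + 8*a²)
(-40789 - 28473)*((71 - 84)*14 + c((-5)³)) = (-40789 - 28473)*((71 - 84)*14 + 8*(-5)³*(-5 + (-5)³)) = -69262*(-13*14 + 8*(-125)*(-5 - 125)) = -69262*(-182 + 8*(-125)*(-130)) = -69262*(-182 + 130000) = -69262*129818 = -8991454316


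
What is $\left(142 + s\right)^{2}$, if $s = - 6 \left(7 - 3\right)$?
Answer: $13924$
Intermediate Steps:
$s = -24$ ($s = \left(-6\right) 4 = -24$)
$\left(142 + s\right)^{2} = \left(142 - 24\right)^{2} = 118^{2} = 13924$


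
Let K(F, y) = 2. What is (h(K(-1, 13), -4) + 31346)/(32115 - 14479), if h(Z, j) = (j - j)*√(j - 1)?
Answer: 15673/8818 ≈ 1.7774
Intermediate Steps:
h(Z, j) = 0 (h(Z, j) = 0*√(-1 + j) = 0)
(h(K(-1, 13), -4) + 31346)/(32115 - 14479) = (0 + 31346)/(32115 - 14479) = 31346/17636 = 31346*(1/17636) = 15673/8818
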